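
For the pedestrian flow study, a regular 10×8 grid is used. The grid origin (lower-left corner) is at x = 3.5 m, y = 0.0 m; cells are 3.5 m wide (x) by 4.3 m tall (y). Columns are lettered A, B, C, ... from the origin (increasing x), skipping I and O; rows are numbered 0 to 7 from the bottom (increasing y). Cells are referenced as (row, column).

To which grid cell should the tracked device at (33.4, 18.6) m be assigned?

(4, J)

Column index: ⌊(33.4 − 3.5) / 3.5⌋ = ⌊8.543⌋ = 8 → column J
Row offset from origin: ⌊(18.6 − 0.0) / 4.3⌋ = ⌊4.326⌋ = 4 → row 4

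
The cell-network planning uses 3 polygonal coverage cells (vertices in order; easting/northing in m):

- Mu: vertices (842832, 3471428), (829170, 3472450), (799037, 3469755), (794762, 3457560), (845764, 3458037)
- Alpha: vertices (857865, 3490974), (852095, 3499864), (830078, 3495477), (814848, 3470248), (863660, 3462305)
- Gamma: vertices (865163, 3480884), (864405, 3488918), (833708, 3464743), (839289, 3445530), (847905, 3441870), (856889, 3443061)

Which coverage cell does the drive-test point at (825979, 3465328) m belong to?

Cast a ray rightward from (825979, 3465328). For each polygon, the edges (by vertex number in listed order) whose endpoints lie on opposite sides of northing = 3465328, where each meets that height, and whether that is right or left of the point:
Mu: 3–4 at easting≈797485.1 (left), 5–1 at easting≈844167.6 (right) → 1 crossing.
Alpha: 4–5 at easting≈845082.8 (right), 5–1 at easting≈863048.9 (right) → 2 crossings.
Gamma: 2–3 at easting≈834450.8 (right), 6–1 at easting≈861760.0 (right) → 2 crossings.
Only Mu has an odd count, so the point is inside Mu.

Mu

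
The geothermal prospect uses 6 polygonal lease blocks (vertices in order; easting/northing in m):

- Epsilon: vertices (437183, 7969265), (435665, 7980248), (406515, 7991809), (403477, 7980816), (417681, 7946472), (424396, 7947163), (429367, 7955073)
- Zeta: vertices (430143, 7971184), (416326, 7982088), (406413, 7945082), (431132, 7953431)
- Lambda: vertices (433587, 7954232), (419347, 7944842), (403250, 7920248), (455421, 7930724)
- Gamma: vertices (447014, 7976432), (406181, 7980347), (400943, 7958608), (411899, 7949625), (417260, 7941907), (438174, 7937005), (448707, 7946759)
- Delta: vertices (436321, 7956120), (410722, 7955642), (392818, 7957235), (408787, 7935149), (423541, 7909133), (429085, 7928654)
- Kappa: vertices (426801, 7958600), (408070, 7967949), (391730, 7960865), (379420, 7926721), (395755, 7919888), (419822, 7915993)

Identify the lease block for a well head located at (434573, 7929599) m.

Cast a ray rightward from (434573, 7929599). For each polygon, the edges (by vertex number in listed order) whose endpoints lie on opposite sides of northing = 7929599, where each meets that height, and whether that is right or left of the point:
Epsilon: no edge straddles that height → 0 crossings.
Zeta: no edge straddles that height → 0 crossings.
Lambda: 2–3 at easting≈409370.3 (left), 3–4 at easting≈449818.4 (right) → 1 crossing.
Gamma: no edge straddles that height → 0 crossings.
Delta: 4–5 at easting≈411934.5 (left), 6–1 at easting≈429334.0 (left) → 0 crossings.
Kappa: 3–4 at easting≈380457.6 (left), 6–1 at easting≈422050.7 (left) → 0 crossings.
Only Lambda has an odd count, so the point is inside Lambda.

Lambda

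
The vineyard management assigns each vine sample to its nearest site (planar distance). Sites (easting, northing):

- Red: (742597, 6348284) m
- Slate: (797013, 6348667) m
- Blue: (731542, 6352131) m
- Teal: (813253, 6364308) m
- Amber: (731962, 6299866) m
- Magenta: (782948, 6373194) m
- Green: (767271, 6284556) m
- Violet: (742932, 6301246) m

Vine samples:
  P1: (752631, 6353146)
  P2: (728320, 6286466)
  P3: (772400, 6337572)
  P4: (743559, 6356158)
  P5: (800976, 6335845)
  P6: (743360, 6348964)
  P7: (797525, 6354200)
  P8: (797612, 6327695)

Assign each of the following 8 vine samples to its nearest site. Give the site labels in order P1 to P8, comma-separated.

P1 → Red (d²=124320200.00)
P2 → Amber (d²=192824164.00)
P3 → Slate (d²=728898794.00)
P4 → Red (d²=62925320.00)
P5 → Slate (d²=180109053.00)
P6 → Red (d²=1044569.00)
P7 → Slate (d²=30876233.00)
P8 → Slate (d²=440183585.00)

Red, Amber, Slate, Red, Slate, Red, Slate, Slate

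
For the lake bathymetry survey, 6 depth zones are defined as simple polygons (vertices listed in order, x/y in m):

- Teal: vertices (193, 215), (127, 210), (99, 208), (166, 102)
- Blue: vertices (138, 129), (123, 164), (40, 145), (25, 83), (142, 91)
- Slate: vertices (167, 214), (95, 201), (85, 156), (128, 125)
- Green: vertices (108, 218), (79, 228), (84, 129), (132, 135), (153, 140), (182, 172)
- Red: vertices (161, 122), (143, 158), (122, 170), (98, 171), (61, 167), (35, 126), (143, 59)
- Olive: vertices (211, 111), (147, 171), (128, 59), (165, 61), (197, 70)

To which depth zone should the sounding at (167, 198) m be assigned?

Cast a ray rightward from (167, 198). For each polygon, the edges (by vertex number in listed order) whose endpoints lie on opposite sides of y = 198, where each meets that height, and whether that is right or left of the point:
Teal: 3–4 at x≈105.3 (left), 4–1 at x≈188.9 (right) → 1 crossing.
Blue: no edge straddles that height → 0 crossings.
Slate: 2–3 at x≈94.3 (left), 4–1 at x≈160.0 (left) → 0 crossings.
Green: 2–3 at x≈80.5 (left), 6–1 at x≈140.2 (left) → 0 crossings.
Red: no edge straddles that height → 0 crossings.
Olive: no edge straddles that height → 0 crossings.
Only Teal has an odd count, so the point is inside Teal.

Teal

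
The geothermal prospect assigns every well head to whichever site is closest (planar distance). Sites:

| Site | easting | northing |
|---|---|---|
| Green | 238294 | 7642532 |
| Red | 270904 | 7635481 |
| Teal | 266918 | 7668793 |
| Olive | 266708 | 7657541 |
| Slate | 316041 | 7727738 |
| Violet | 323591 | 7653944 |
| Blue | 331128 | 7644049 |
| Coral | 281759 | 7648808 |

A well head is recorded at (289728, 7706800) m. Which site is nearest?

Slate

Squared distances to each site:
Green: 6775832180.000; Red: 5440742737.000; Teal: 1964828149.000; Olive: 2956369481.000; Slate: 1130773813.000; Violet: 3940459505.000; Blue: 5651648001.000; Coral: 3426577025.000.
Minimum at Slate.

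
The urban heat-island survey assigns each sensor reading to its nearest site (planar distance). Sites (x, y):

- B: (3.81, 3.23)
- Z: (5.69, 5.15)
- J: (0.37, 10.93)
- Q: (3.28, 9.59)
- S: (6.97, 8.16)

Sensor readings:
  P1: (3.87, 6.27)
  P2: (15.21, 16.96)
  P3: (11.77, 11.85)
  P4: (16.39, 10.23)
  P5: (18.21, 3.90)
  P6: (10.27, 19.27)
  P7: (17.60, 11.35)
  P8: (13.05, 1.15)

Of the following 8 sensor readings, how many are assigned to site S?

6

P1 → Z
P2 → S
P3 → S
P4 → S
P5 → S
P6 → S
P7 → S
P8 → Z
6 of the 8 go to S.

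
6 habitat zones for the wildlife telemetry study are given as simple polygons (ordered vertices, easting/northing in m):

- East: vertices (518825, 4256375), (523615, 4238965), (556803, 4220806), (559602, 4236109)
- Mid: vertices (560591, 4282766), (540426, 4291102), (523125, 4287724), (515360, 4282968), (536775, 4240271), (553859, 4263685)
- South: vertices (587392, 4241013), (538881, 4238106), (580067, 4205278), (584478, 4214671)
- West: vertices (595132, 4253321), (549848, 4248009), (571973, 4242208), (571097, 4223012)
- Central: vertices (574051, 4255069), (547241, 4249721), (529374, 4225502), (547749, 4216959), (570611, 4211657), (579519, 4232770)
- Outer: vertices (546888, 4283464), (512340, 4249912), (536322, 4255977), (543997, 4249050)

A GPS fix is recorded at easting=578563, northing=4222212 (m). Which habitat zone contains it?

South

Cast a ray rightward from (578563, 4222212). For each polygon, the edges (by vertex number in listed order) whose endpoints lie on opposite sides of northing = 4222212, where each meets that height, and whether that is right or left of the point:
East: 2–3 at easting≈554233.3 (left), 3–4 at easting≈557060.2 (left) → 0 crossings.
Mid: no edge straddles that height → 0 crossings.
South: 2–3 at easting≈558821.6 (left), 4–1 at easting≈585312.2 (right) → 1 crossing.
West: no edge straddles that height → 0 crossings.
Central: 3–4 at easting≈536450.4 (left), 5–6 at easting≈575064.4 (left) → 0 crossings.
Outer: no edge straddles that height → 0 crossings.
Only South has an odd count, so the point is inside South.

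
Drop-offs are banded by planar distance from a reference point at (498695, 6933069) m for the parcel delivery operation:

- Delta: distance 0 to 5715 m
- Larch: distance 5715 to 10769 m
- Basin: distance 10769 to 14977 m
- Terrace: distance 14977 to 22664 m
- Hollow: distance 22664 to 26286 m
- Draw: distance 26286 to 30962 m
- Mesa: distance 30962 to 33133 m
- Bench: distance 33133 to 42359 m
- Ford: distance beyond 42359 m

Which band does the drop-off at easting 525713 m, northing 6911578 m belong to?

Distance = √((525713−498695)² + (6911578−6933069)²) = √(729972324.000 + 461863081.000) = 34522.969 m.
33133 ≤ 34522.969 < 42359 → Bench.

Bench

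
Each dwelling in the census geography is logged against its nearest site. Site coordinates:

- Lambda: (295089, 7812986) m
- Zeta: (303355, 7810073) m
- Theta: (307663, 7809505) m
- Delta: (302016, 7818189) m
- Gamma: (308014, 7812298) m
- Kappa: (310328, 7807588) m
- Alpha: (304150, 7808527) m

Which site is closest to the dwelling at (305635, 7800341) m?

Squared distances to each site:
Lambda: 271114141.000; Zeta: 99910224.000; Theta: 88091680.000; Delta: 331648265.000; Gamma: 148629490.000; Kappa: 74543258.000; Alpha: 69215821.000.
Minimum at Alpha.

Alpha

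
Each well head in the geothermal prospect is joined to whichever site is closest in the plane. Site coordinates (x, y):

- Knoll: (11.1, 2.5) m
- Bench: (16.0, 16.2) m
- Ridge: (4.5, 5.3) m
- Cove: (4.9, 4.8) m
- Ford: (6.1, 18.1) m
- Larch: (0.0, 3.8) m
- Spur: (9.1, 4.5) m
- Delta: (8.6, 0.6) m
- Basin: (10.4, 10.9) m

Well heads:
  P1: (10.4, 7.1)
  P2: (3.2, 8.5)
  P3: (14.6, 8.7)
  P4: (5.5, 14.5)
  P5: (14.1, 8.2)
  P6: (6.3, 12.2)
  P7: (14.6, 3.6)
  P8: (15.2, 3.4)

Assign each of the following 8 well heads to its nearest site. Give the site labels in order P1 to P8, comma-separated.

P1 → Spur (d²=8.45)
P2 → Ridge (d²=11.93)
P3 → Basin (d²=22.48)
P4 → Ford (d²=13.32)
P5 → Basin (d²=20.98)
P6 → Basin (d²=18.50)
P7 → Knoll (d²=13.46)
P8 → Knoll (d²=17.62)

Spur, Ridge, Basin, Ford, Basin, Basin, Knoll, Knoll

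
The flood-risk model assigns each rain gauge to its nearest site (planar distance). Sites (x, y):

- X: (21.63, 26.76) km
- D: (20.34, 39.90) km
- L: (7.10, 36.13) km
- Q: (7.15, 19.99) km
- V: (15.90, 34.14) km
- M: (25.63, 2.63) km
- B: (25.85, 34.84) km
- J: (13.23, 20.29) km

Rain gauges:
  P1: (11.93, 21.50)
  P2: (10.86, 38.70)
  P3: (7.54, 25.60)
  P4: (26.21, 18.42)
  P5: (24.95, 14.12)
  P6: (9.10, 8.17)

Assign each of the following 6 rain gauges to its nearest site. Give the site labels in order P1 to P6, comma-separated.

J, L, Q, X, M, Q

P1 → J (d²=3.15)
P2 → L (d²=20.74)
P3 → Q (d²=31.62)
P4 → X (d²=90.53)
P5 → M (d²=132.48)
P6 → Q (d²=143.51)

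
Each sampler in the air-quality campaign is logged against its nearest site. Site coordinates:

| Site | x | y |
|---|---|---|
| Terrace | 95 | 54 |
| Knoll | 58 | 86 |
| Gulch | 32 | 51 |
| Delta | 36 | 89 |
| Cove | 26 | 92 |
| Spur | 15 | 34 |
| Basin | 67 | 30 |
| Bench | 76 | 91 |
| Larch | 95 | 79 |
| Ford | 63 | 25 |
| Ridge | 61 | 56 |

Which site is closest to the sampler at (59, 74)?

Squared distances to each site:
Terrace: 1696.000; Knoll: 145.000; Gulch: 1258.000; Delta: 754.000; Cove: 1413.000; Spur: 3536.000; Basin: 2000.000; Bench: 578.000; Larch: 1321.000; Ford: 2417.000; Ridge: 328.000.
Minimum at Knoll.

Knoll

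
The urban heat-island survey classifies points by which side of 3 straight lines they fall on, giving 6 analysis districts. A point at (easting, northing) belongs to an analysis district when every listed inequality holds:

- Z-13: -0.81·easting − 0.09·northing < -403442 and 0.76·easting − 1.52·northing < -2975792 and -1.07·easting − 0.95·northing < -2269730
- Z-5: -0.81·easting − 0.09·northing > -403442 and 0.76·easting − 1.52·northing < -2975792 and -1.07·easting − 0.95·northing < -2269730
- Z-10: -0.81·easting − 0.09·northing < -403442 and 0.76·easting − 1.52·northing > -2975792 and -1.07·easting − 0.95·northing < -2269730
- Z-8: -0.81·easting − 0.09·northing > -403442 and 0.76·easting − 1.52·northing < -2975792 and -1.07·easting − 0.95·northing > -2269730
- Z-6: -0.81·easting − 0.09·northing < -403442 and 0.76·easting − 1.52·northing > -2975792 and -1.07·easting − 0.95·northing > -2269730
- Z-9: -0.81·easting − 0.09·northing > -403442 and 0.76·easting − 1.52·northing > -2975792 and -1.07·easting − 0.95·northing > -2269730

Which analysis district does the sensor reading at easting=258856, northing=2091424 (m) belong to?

Z-8

-0.81·258856 − 0.09·2091424 = -397901.520, which is > -403442
0.76·258856 − 1.52·2091424 = -2982233.920, which is < -2975792
-1.07·258856 − 0.95·2091424 = -2263828.720, which is > -2269730
This sign pattern matches Z-8.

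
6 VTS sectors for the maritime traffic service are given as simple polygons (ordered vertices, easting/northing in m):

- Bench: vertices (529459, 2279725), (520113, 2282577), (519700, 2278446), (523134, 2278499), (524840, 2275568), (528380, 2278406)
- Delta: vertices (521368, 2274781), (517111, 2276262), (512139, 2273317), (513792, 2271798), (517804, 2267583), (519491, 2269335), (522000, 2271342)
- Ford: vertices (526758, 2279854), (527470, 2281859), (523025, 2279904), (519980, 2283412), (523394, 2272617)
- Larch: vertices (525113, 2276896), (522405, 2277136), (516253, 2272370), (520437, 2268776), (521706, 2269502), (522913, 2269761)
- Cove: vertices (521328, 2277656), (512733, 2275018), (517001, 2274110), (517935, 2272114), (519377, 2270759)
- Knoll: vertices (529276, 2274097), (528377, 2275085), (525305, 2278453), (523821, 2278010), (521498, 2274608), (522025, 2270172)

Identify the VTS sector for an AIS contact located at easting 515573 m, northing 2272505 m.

Delta

Cast a ray rightward from (515573, 2272505). For each polygon, the edges (by vertex number in listed order) whose endpoints lie on opposite sides of northing = 2272505, where each meets that height, and whether that is right or left of the point:
Bench: no edge straddles that height → 0 crossings.
Delta: 3–4 at easting≈513022.6 (left), 7–1 at easting≈521786.3 (right) → 1 crossing.
Ford: no edge straddles that height → 0 crossings.
Larch: 2–3 at easting≈516427.3 (right), 6–1 at easting≈523759.1 (right) → 2 crossings.
Cove: 3–4 at easting≈517752.0 (right), 5–1 at easting≈519870.9 (right) → 2 crossings.
Knoll: 5–6 at easting≈521747.8 (right), 6–1 at easting≈526335.0 (right) → 2 crossings.
Only Delta has an odd count, so the point is inside Delta.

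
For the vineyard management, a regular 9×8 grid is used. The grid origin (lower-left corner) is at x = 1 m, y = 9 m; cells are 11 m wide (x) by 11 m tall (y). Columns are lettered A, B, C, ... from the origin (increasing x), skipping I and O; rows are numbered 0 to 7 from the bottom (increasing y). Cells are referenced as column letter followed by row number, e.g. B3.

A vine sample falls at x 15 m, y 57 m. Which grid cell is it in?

Column index: ⌊(15 − 1) / 11⌋ = ⌊1.273⌋ = 1 → column B
Row offset from origin: ⌊(57 − 9) / 11⌋ = ⌊4.364⌋ = 4 → row 4

B4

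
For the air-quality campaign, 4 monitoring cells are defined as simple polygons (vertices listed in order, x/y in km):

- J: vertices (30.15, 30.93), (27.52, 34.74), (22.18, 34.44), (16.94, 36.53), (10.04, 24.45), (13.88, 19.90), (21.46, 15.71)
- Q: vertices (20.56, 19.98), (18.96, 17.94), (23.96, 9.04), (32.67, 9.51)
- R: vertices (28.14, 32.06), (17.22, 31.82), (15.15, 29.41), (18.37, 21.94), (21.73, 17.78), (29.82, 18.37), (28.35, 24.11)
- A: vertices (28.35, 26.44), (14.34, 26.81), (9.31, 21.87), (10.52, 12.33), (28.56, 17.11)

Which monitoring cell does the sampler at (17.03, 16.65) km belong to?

Cast a ray rightward from (17.03, 16.65). For each polygon, the edges (by vertex number in listed order) whose endpoints lie on opposite sides of y = 16.65, where each meets that height, and whether that is right or left of the point:
J: 6–7 at x≈19.759 (right), 7–1 at x≈21.997 (right) → 2 crossings.
Q: 2–3 at x≈19.685 (right), 4–1 at x≈24.412 (right) → 2 crossings.
R: no edge straddles that height → 0 crossings.
A: 3–4 at x≈9.972 (left), 4–5 at x≈26.824 (right) → 1 crossing.
Only A has an odd count, so the point is inside A.

A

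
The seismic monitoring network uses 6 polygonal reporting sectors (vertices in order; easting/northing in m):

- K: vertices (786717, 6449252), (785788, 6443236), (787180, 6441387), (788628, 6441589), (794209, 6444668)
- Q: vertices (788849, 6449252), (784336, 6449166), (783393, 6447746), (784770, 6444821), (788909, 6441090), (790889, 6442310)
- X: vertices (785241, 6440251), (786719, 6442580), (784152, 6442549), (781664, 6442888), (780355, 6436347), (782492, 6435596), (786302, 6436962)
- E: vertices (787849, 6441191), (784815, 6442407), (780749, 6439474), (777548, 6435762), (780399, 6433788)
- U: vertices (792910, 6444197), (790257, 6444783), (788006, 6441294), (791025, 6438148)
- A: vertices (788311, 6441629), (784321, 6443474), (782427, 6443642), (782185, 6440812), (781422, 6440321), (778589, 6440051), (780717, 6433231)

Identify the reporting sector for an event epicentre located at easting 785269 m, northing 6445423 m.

Cast a ray rightward from (785269, 6445423). For each polygon, the edges (by vertex number in listed order) whose endpoints lie on opposite sides of northing = 6445423, where each meets that height, and whether that is right or left of the point:
K: 1–2 at easting≈786125.7 (right), 5–1 at easting≈792975.0 (right) → 2 crossings.
Q: 3–4 at easting≈784486.6 (left), 6–1 at easting≈789974.2 (right) → 1 crossing.
X: no edge straddles that height → 0 crossings.
E: no edge straddles that height → 0 crossings.
U: no edge straddles that height → 0 crossings.
A: no edge straddles that height → 0 crossings.
Only Q has an odd count, so the point is inside Q.

Q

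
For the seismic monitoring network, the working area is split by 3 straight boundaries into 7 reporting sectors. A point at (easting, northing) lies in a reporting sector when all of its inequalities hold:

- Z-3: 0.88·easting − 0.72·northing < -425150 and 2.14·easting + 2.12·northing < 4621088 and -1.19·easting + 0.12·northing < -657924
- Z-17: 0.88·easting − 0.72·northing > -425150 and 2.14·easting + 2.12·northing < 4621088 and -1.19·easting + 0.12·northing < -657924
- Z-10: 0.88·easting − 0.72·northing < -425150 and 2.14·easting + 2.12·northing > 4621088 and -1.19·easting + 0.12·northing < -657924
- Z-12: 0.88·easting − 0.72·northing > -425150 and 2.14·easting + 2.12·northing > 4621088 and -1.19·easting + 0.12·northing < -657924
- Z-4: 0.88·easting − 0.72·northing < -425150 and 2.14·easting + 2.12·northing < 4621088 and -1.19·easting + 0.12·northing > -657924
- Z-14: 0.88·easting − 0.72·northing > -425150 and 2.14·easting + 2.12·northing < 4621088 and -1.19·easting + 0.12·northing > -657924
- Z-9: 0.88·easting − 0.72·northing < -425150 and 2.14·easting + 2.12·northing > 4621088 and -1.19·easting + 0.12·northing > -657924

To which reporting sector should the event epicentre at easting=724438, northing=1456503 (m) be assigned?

0.88·724438 − 0.72·1456503 = -411176.720, which is > -425150
2.14·724438 + 2.12·1456503 = 4638083.680, which is > 4621088
-1.19·724438 + 0.12·1456503 = -687300.860, which is < -657924
This sign pattern matches Z-12.

Z-12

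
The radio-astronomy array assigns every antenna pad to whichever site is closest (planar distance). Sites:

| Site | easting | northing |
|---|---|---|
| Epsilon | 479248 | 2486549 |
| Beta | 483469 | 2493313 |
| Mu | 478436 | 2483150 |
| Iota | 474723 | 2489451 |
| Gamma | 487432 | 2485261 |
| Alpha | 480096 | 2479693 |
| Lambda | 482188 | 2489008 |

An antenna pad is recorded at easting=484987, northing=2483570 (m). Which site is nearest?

Gamma

Squared distances to each site:
Epsilon: 41810562.000; Beta: 97230373.000; Mu: 43092001.000; Iota: 139935857.000; Gamma: 8837506.000; Alpha: 38953010.000; Lambda: 37406245.000.
Minimum at Gamma.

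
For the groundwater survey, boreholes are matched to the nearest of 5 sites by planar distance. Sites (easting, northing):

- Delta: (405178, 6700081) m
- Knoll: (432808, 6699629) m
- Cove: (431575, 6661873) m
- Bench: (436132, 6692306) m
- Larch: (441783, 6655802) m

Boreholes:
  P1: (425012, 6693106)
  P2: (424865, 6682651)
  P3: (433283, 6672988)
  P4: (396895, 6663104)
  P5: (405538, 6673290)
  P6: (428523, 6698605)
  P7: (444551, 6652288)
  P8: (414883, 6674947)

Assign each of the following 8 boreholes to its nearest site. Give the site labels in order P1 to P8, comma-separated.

Knoll, Bench, Cove, Cove, Delta, Knoll, Larch, Cove

P1 → Knoll (d²=103327145.00)
P2 → Bench (d²=220164314.00)
P3 → Cove (d²=126460489.00)
P4 → Cove (d²=1204217761.00)
P5 → Delta (d²=717887281.00)
P6 → Knoll (d²=19409801.00)
P7 → Larch (d²=20010020.00)
P8 → Cove (d²=449552340.00)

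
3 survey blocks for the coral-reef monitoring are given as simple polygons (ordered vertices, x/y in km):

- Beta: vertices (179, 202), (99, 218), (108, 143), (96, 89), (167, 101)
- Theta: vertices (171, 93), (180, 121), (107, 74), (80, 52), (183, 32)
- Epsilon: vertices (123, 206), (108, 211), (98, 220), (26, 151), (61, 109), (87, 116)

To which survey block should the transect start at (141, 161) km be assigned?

Beta

Cast a ray rightward from (141, 161). For each polygon, the edges (by vertex number in listed order) whose endpoints lie on opposite sides of y = 161, where each meets that height, and whether that is right or left of the point:
Beta: 2–3 at x≈105.8 (left), 5–1 at x≈174.1 (right) → 1 crossing.
Theta: no edge straddles that height → 0 crossings.
Epsilon: 3–4 at x≈36.4 (left), 6–1 at x≈105.0 (left) → 0 crossings.
Only Beta has an odd count, so the point is inside Beta.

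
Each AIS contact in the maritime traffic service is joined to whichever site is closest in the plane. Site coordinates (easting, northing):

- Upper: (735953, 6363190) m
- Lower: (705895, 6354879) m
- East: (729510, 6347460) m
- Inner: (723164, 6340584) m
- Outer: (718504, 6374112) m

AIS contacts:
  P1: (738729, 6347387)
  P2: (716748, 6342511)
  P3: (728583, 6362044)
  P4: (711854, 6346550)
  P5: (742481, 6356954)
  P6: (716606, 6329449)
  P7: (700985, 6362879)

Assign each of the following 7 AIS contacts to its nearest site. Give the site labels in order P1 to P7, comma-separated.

East, Inner, Upper, Lower, Upper, Inner, Lower

P1 → East (d²=84995290.00)
P2 → Inner (d²=44878385.00)
P3 → Upper (d²=55630216.00)
P4 → Lower (d²=104881922.00)
P5 → Upper (d²=81502480.00)
P6 → Inner (d²=166995589.00)
P7 → Lower (d²=88108100.00)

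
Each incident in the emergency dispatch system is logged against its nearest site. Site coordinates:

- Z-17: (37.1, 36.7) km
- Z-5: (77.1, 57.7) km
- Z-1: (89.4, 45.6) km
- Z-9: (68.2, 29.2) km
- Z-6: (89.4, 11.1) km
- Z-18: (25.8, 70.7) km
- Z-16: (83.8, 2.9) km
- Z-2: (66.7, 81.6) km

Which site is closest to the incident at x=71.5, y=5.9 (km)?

Z-16

Squared distances to each site:
Z-17: 2132.000; Z-5: 2714.600; Z-1: 1896.500; Z-9: 553.780; Z-6: 347.450; Z-18: 6287.530; Z-16: 160.290; Z-2: 5753.530.
Minimum at Z-16.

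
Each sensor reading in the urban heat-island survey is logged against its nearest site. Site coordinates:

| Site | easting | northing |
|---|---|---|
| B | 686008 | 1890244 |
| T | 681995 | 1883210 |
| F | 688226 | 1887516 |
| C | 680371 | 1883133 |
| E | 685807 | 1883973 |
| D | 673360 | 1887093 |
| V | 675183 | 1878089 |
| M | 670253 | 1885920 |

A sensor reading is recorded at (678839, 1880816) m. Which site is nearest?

Squared distances to each site:
B: 140281745.000; T: 15691572.000; F: 133005769.000; C: 7715513.000; E: 58519673.000; D: 69420170.000; V: 20802865.000; M: 99770212.000.
Minimum at C.

C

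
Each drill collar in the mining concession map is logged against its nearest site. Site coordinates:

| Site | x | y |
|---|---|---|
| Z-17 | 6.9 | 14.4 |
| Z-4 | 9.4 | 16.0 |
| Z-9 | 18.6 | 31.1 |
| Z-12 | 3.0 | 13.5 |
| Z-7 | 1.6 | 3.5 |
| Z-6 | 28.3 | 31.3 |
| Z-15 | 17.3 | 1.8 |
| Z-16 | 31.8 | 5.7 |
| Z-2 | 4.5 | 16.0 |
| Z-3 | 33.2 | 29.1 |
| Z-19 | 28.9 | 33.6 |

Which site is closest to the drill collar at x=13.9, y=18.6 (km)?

Squared distances to each site:
Z-17: 66.640; Z-4: 27.010; Z-9: 178.340; Z-12: 144.820; Z-7: 379.300; Z-6: 368.650; Z-15: 293.800; Z-16: 486.820; Z-2: 95.120; Z-3: 482.740; Z-19: 450.000.
Minimum at Z-4.

Z-4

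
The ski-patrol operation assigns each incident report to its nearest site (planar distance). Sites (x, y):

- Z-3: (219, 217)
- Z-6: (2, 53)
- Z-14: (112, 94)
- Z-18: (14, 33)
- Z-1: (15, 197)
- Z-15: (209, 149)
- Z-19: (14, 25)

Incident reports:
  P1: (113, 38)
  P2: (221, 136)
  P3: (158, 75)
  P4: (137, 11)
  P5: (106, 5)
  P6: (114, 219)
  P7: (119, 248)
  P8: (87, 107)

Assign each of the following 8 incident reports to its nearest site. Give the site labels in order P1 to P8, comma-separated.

P1 → Z-14 (d²=3137.00)
P2 → Z-15 (d²=313.00)
P3 → Z-14 (d²=2477.00)
P4 → Z-14 (d²=7514.00)
P5 → Z-14 (d²=7957.00)
P6 → Z-1 (d²=10285.00)
P7 → Z-3 (d²=10961.00)
P8 → Z-14 (d²=794.00)

Z-14, Z-15, Z-14, Z-14, Z-14, Z-1, Z-3, Z-14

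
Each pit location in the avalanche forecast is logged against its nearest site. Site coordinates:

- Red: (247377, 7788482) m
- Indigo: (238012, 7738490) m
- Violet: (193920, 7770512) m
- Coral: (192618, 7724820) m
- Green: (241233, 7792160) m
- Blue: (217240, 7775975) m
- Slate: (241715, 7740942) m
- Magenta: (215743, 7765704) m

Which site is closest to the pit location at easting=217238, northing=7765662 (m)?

Squared distances to each site:
Red: 1429111721.000; Indigo: 1169876660.000; Violet: 567251624.000; Coral: 2274213364.000; Green: 1277904029.000; Blue: 106357973.000; Slate: 1210201929.000; Magenta: 2236789.000.
Minimum at Magenta.

Magenta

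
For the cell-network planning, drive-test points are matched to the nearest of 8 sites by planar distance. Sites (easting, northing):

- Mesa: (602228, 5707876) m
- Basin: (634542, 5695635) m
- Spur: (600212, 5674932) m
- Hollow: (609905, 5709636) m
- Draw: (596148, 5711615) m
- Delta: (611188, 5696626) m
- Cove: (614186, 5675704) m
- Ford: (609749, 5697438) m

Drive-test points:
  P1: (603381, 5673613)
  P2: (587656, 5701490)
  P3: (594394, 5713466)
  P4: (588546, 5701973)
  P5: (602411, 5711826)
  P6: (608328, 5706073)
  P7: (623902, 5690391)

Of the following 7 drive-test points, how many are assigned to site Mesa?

P1 → Spur
P2 → Draw
P3 → Draw
P4 → Draw
P5 → Mesa
P6 → Hollow
P7 → Basin
1 of the 7 goes to Mesa.

1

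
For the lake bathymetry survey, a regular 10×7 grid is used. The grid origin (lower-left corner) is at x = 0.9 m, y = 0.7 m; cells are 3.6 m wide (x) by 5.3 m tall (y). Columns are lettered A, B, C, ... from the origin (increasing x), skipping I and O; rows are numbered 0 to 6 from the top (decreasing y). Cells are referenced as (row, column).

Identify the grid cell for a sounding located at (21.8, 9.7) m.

(5, F)

Column index: ⌊(21.8 − 0.9) / 3.6⌋ = ⌊5.806⌋ = 5 → column F
Row offset from origin: ⌊(9.7 − 0.7) / 5.3⌋ = ⌊1.698⌋ = 1 → row 5 (counted from top)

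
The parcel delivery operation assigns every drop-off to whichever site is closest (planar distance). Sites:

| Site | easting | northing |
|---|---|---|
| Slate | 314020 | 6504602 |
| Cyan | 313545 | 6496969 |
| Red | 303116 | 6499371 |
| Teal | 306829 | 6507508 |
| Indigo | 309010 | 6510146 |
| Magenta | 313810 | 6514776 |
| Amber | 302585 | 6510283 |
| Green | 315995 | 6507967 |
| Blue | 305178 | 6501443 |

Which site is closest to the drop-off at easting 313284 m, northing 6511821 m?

Magenta

Squared distances to each site:
Slate: 52655657.000; Cyan: 220650025.000; Red: 258390724.000; Teal: 60268994.000; Indigo: 21072701.000; Magenta: 9008701.000; Amber: 116834045.000; Green: 22202837.000; Blue: 173410120.000.
Minimum at Magenta.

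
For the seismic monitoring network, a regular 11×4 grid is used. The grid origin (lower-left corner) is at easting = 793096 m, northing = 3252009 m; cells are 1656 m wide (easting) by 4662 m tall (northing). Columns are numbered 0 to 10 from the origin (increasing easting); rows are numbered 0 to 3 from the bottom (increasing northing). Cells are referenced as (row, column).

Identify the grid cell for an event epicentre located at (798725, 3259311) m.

(1, 3)

Column index: ⌊(798725 − 793096) / 1656⌋ = ⌊3.399⌋ = 3
Row offset from origin: ⌊(3259311 − 3252009) / 4662⌋ = ⌊1.566⌋ = 1 → row 1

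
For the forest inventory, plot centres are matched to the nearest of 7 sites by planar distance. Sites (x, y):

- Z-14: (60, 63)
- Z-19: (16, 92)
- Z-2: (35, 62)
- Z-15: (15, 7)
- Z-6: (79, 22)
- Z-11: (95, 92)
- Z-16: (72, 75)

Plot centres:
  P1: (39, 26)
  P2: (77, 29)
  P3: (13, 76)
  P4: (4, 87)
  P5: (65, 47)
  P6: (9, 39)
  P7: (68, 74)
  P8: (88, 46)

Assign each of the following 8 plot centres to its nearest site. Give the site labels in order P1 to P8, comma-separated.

Z-15, Z-6, Z-19, Z-19, Z-14, Z-15, Z-16, Z-6

P1 → Z-15 (d²=937.00)
P2 → Z-6 (d²=53.00)
P3 → Z-19 (d²=265.00)
P4 → Z-19 (d²=169.00)
P5 → Z-14 (d²=281.00)
P6 → Z-15 (d²=1060.00)
P7 → Z-16 (d²=17.00)
P8 → Z-6 (d²=657.00)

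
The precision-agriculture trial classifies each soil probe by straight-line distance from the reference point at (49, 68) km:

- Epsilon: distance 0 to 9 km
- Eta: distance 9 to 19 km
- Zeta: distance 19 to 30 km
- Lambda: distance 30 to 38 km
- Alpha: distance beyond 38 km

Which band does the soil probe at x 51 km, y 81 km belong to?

Distance = √((51−49)² + (81−68)²) = √(4.000 + 169.000) = 13.153 km.
9 ≤ 13.153 < 19 → Eta.

Eta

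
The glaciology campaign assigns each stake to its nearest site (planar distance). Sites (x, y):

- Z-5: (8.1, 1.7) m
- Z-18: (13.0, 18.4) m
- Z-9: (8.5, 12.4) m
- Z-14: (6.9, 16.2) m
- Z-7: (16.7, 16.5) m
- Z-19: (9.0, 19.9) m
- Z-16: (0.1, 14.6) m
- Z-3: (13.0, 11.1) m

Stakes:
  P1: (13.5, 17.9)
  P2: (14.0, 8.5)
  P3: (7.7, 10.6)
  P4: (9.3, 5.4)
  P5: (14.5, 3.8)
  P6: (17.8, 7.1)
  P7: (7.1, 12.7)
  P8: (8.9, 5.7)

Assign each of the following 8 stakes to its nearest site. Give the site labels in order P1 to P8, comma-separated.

P1 → Z-18 (d²=0.50)
P2 → Z-3 (d²=7.76)
P3 → Z-9 (d²=3.88)
P4 → Z-5 (d²=15.13)
P5 → Z-5 (d²=45.37)
P6 → Z-3 (d²=39.04)
P7 → Z-9 (d²=2.05)
P8 → Z-5 (d²=16.64)

Z-18, Z-3, Z-9, Z-5, Z-5, Z-3, Z-9, Z-5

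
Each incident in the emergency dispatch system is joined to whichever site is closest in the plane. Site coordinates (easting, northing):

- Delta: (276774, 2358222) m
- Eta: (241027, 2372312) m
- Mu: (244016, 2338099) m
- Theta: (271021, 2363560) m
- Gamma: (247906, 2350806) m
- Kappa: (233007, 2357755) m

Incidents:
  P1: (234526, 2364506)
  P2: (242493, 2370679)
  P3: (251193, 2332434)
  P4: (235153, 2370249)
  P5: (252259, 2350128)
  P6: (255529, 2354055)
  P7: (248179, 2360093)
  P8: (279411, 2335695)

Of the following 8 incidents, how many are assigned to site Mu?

1

P1 → Kappa
P2 → Eta
P3 → Mu
P4 → Eta
P5 → Gamma
P6 → Gamma
P7 → Gamma
P8 → Delta
1 of the 8 goes to Mu.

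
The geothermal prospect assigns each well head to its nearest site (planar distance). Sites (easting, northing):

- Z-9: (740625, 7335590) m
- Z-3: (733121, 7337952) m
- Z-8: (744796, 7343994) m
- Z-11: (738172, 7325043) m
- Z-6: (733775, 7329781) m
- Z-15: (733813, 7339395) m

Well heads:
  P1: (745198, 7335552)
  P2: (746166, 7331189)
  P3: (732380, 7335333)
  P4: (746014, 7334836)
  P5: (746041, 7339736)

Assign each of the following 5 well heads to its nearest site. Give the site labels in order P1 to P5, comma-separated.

P1 → Z-9 (d²=20913773.00)
P2 → Z-9 (d²=50071482.00)
P3 → Z-3 (d²=7408242.00)
P4 → Z-9 (d²=29609837.00)
P5 → Z-8 (d²=19680589.00)

Z-9, Z-9, Z-3, Z-9, Z-8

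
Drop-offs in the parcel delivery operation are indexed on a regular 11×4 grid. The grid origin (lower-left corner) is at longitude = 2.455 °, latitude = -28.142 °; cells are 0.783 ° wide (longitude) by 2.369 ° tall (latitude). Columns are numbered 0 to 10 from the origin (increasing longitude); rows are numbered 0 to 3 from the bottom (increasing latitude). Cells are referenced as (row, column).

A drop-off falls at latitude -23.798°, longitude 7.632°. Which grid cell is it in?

(1, 6)

Column index: ⌊(7.632 − 2.455) / 0.783⌋ = ⌊6.612⌋ = 6
Row offset from origin: ⌊(-23.798 − -28.142) / 2.369⌋ = ⌊1.834⌋ = 1 → row 1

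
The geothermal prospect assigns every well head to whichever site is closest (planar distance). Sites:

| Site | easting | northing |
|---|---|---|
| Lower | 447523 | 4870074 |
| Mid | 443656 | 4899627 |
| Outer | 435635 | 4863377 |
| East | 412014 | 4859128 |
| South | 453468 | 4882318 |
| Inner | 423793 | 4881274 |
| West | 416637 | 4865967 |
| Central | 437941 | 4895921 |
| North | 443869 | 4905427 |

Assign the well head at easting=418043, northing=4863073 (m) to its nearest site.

West

Squared distances to each site:
Lower: 918084401.000; Mid: 1992220685.000; Outer: 309570880.000; East: 51911866.000; South: 1625300650.000; Inner: 364338901.000; West: 10352072.000; Central: 1474921508.000; North: 2460843592.000.
Minimum at West.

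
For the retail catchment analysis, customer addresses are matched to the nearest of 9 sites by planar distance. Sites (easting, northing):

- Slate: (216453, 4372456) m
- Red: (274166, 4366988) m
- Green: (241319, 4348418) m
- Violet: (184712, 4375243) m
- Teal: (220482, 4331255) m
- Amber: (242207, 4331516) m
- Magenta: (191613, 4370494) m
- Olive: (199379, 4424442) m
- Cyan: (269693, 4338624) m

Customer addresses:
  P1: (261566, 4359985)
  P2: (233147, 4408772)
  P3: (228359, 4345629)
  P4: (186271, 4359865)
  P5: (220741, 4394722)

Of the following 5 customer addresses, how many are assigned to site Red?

P1 → Red
P2 → Olive
P3 → Green
P4 → Magenta
P5 → Slate
1 of the 5 goes to Red.

1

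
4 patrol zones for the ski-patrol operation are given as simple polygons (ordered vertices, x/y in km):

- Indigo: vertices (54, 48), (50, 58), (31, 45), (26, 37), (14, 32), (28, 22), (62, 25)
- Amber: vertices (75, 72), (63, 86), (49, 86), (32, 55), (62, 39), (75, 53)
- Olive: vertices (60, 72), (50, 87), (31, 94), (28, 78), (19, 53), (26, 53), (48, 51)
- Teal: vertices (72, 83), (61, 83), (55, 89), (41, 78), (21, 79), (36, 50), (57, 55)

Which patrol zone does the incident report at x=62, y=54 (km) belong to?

Cast a ray rightward from (62, 54). For each polygon, the edges (by vertex number in listed order) whose endpoints lie on opposite sides of y = 54, where each meets that height, and whether that is right or left of the point:
Indigo: 1–2 at x≈51.6 (left), 2–3 at x≈44.2 (left) → 0 crossings.
Amber: 4–5 at x≈33.9 (left), 6–1 at x≈75.0 (right) → 1 crossing.
Olive: 4–5 at x≈19.4 (left), 7–1 at x≈49.7 (left) → 0 crossings.
Teal: 5–6 at x≈33.9 (left), 6–7 at x≈52.8 (left) → 0 crossings.
Only Amber has an odd count, so the point is inside Amber.

Amber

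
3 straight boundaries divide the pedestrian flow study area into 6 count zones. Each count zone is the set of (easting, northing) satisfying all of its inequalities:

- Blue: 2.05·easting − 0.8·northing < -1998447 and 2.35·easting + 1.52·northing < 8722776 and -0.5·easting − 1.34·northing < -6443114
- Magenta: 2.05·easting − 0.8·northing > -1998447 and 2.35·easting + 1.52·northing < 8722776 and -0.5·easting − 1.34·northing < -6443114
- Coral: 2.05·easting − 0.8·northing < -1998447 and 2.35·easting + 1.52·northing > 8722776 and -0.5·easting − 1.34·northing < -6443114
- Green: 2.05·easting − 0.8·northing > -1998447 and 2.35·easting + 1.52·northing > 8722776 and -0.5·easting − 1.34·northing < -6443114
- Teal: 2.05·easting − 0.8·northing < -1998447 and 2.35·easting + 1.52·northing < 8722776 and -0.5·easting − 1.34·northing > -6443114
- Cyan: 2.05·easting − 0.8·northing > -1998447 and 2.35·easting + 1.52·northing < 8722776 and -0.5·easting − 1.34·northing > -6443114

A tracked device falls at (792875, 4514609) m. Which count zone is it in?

2.05·792875 − 0.8·4514609 = -1986293.450, which is > -1998447
2.35·792875 + 1.52·4514609 = 8725461.930, which is > 8722776
-0.5·792875 − 1.34·4514609 = -6446013.560, which is < -6443114
This sign pattern matches Green.

Green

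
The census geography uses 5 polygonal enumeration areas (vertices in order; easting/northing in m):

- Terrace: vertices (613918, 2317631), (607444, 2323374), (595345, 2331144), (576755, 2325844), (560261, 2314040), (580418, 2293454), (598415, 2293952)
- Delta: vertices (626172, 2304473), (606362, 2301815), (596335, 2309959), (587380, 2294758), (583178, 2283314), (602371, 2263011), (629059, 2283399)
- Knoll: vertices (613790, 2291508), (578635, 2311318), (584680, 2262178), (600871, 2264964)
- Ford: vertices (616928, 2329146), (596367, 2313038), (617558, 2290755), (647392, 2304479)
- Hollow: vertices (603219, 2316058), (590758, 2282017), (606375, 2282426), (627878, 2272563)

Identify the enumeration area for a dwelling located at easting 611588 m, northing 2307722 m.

Cast a ray rightward from (611588, 2307722). For each polygon, the edges (by vertex number in listed order) whose endpoints lie on opposite sides of northing = 2307722, where each meets that height, and whether that is right or left of the point:
Terrace: 5–6 at easting≈566447.3 (left), 7–1 at easting≈607430.4 (left) → 0 crossings.
Delta: 2–3 at easting≈599089.2 (left), 3–4 at easting≈595017.2 (left) → 0 crossings.
Knoll: 1–2 at easting≈585016.5 (left), 2–3 at easting≈579077.4 (left) → 0 crossings.
Ford: 2–3 at easting≈601422.5 (left), 4–1 at easting≈643386.9 (right) → 1 crossing.
Hollow: 1–2 at easting≈600167.5 (left), 4–1 at easting≈607945.0 (left) → 0 crossings.
Only Ford has an odd count, so the point is inside Ford.

Ford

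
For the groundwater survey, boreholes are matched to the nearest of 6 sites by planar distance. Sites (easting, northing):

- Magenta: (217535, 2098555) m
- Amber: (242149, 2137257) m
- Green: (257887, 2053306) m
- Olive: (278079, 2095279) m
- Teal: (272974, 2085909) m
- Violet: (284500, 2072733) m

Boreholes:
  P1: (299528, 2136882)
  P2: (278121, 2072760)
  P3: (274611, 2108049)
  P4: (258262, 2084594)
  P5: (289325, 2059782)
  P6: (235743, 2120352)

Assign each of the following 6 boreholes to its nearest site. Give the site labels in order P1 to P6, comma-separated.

P1 → Olive (d²=2190869210.00)
P2 → Violet (d²=40692370.00)
P3 → Olive (d²=175099924.00)
P4 → Teal (d²=218172169.00)
P5 → Violet (d²=191009026.00)
P6 → Amber (d²=326815861.00)

Olive, Violet, Olive, Teal, Violet, Amber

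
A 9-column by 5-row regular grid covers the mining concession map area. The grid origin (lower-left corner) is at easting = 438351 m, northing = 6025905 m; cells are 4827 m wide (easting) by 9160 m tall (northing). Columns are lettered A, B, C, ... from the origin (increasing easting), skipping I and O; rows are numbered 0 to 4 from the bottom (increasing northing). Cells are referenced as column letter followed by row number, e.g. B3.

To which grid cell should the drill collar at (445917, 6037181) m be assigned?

B1

Column index: ⌊(445917 − 438351) / 4827⌋ = ⌊1.567⌋ = 1 → column B
Row offset from origin: ⌊(6037181 − 6025905) / 9160⌋ = ⌊1.231⌋ = 1 → row 1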